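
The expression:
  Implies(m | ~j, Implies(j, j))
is always true.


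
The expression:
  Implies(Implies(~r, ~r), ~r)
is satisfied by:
  {r: False}


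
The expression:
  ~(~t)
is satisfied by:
  {t: True}


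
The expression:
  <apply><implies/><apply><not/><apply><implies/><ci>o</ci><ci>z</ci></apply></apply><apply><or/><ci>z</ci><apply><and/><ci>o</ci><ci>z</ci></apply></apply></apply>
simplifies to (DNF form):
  <apply><or/><ci>z</ci><apply><not/><ci>o</ci></apply></apply>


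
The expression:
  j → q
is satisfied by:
  {q: True, j: False}
  {j: False, q: False}
  {j: True, q: True}


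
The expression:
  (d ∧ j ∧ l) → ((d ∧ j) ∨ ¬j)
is always true.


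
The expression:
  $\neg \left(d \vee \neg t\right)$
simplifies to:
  $t \wedge \neg d$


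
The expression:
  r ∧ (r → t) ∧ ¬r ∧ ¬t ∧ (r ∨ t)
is never true.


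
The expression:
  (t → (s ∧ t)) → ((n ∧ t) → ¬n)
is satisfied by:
  {s: False, t: False, n: False}
  {n: True, s: False, t: False}
  {t: True, s: False, n: False}
  {n: True, t: True, s: False}
  {s: True, n: False, t: False}
  {n: True, s: True, t: False}
  {t: True, s: True, n: False}


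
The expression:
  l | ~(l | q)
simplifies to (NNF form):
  l | ~q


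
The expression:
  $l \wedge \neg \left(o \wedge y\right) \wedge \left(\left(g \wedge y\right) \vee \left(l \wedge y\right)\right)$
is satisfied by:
  {y: True, l: True, o: False}


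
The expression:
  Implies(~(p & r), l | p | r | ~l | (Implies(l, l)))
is always true.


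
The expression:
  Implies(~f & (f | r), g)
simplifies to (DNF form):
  f | g | ~r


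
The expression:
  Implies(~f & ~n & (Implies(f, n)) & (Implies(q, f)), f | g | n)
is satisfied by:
  {n: True, q: True, g: True, f: True}
  {n: True, q: True, g: True, f: False}
  {n: True, q: True, f: True, g: False}
  {n: True, q: True, f: False, g: False}
  {n: True, g: True, f: True, q: False}
  {n: True, g: True, f: False, q: False}
  {n: True, g: False, f: True, q: False}
  {n: True, g: False, f: False, q: False}
  {q: True, g: True, f: True, n: False}
  {q: True, g: True, f: False, n: False}
  {q: True, f: True, g: False, n: False}
  {q: True, f: False, g: False, n: False}
  {g: True, f: True, q: False, n: False}
  {g: True, q: False, f: False, n: False}
  {f: True, q: False, g: False, n: False}


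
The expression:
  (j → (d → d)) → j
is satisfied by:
  {j: True}


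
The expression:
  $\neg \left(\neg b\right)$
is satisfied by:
  {b: True}


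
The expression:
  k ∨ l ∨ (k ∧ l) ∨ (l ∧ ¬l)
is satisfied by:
  {k: True, l: True}
  {k: True, l: False}
  {l: True, k: False}


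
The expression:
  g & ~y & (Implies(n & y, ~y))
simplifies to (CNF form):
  g & ~y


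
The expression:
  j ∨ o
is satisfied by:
  {o: True, j: True}
  {o: True, j: False}
  {j: True, o: False}


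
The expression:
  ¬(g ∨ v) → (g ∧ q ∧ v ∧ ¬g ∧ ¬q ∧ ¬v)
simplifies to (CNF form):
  g ∨ v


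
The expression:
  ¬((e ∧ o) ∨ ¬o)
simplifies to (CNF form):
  o ∧ ¬e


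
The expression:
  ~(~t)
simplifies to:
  t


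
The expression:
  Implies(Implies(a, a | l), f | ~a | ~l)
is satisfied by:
  {f: True, l: False, a: False}
  {l: False, a: False, f: False}
  {a: True, f: True, l: False}
  {a: True, l: False, f: False}
  {f: True, l: True, a: False}
  {l: True, f: False, a: False}
  {a: True, l: True, f: True}


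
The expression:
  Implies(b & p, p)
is always true.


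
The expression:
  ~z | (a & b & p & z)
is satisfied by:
  {p: True, a: True, b: True, z: False}
  {p: True, a: True, b: False, z: False}
  {p: True, b: True, a: False, z: False}
  {p: True, b: False, a: False, z: False}
  {a: True, b: True, p: False, z: False}
  {a: True, b: False, p: False, z: False}
  {b: True, p: False, a: False, z: False}
  {b: False, p: False, a: False, z: False}
  {z: True, p: True, a: True, b: True}


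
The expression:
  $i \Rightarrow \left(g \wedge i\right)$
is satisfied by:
  {g: True, i: False}
  {i: False, g: False}
  {i: True, g: True}


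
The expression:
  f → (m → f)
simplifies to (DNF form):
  True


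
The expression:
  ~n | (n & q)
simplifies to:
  q | ~n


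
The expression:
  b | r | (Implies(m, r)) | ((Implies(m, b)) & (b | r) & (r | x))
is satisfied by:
  {r: True, b: True, m: False}
  {r: True, m: False, b: False}
  {b: True, m: False, r: False}
  {b: False, m: False, r: False}
  {r: True, b: True, m: True}
  {r: True, m: True, b: False}
  {b: True, m: True, r: False}


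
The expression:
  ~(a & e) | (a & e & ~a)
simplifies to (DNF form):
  ~a | ~e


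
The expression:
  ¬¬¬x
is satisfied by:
  {x: False}


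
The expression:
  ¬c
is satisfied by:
  {c: False}


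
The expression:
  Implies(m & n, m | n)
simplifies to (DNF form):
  True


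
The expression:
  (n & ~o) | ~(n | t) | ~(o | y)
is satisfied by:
  {y: False, o: False, t: False, n: False}
  {n: True, y: False, o: False, t: False}
  {t: True, y: False, o: False, n: False}
  {n: True, t: True, y: False, o: False}
  {y: True, n: False, o: False, t: False}
  {n: True, y: True, o: False, t: False}
  {n: True, t: True, y: True, o: False}
  {o: True, n: False, y: False, t: False}
  {o: True, y: True, n: False, t: False}


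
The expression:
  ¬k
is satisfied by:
  {k: False}


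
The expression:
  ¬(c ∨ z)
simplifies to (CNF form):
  ¬c ∧ ¬z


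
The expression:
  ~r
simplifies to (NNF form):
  ~r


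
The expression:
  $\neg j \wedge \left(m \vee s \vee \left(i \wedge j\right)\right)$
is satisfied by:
  {m: True, s: True, j: False}
  {m: True, j: False, s: False}
  {s: True, j: False, m: False}


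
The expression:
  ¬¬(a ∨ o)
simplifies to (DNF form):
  a ∨ o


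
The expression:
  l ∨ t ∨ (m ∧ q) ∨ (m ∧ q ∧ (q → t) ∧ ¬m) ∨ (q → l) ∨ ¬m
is always true.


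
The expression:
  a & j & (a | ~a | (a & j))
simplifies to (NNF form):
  a & j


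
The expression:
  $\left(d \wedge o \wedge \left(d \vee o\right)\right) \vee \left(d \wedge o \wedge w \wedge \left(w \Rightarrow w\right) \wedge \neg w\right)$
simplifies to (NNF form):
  $d \wedge o$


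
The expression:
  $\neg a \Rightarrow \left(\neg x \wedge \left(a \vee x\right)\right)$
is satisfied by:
  {a: True}


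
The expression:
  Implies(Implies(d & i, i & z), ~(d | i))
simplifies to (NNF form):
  (d | ~i) & (i | ~d) & (~i | ~z)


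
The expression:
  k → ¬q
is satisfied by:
  {k: False, q: False}
  {q: True, k: False}
  {k: True, q: False}


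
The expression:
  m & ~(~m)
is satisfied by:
  {m: True}


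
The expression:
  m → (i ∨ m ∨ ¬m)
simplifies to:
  True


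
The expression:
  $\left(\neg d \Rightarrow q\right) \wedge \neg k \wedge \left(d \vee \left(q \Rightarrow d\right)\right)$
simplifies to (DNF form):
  $d \wedge \neg k$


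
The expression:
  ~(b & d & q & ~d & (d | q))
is always true.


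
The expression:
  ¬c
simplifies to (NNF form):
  ¬c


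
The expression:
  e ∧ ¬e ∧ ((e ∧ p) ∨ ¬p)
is never true.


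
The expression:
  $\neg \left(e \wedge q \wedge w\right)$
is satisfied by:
  {w: False, e: False, q: False}
  {q: True, w: False, e: False}
  {e: True, w: False, q: False}
  {q: True, e: True, w: False}
  {w: True, q: False, e: False}
  {q: True, w: True, e: False}
  {e: True, w: True, q: False}


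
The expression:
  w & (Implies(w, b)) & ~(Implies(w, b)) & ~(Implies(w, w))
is never true.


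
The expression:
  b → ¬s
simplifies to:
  ¬b ∨ ¬s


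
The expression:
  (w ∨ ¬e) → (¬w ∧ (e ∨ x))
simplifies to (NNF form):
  ¬w ∧ (e ∨ x)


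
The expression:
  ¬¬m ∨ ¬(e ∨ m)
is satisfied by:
  {m: True, e: False}
  {e: False, m: False}
  {e: True, m: True}


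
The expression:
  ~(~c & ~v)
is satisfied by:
  {c: True, v: True}
  {c: True, v: False}
  {v: True, c: False}


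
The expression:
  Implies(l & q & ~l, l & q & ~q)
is always true.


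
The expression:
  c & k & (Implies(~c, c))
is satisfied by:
  {c: True, k: True}


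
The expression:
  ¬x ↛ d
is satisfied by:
  {d: True, x: False}
  {x: False, d: False}
  {x: True, d: True}


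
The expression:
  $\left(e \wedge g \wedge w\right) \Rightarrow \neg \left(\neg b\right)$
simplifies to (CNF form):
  $b \vee \neg e \vee \neg g \vee \neg w$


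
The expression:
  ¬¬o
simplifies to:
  o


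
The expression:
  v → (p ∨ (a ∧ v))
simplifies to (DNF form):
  a ∨ p ∨ ¬v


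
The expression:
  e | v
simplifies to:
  e | v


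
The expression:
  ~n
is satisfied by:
  {n: False}


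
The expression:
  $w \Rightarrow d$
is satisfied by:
  {d: True, w: False}
  {w: False, d: False}
  {w: True, d: True}


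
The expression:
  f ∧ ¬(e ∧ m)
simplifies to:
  f ∧ (¬e ∨ ¬m)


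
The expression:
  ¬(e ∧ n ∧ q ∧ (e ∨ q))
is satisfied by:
  {e: False, q: False, n: False}
  {n: True, e: False, q: False}
  {q: True, e: False, n: False}
  {n: True, q: True, e: False}
  {e: True, n: False, q: False}
  {n: True, e: True, q: False}
  {q: True, e: True, n: False}


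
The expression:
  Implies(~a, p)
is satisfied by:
  {a: True, p: True}
  {a: True, p: False}
  {p: True, a: False}


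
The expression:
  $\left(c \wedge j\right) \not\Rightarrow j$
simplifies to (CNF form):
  $\text{False}$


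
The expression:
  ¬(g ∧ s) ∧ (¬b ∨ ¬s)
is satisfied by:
  {g: False, s: False, b: False}
  {b: True, g: False, s: False}
  {g: True, b: False, s: False}
  {b: True, g: True, s: False}
  {s: True, b: False, g: False}


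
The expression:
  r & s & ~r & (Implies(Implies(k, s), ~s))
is never true.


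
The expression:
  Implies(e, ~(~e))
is always true.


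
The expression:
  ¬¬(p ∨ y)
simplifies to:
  p ∨ y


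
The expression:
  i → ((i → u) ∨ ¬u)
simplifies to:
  True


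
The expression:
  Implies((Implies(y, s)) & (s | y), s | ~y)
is always true.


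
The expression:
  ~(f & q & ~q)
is always true.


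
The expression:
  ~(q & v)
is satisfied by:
  {v: False, q: False}
  {q: True, v: False}
  {v: True, q: False}


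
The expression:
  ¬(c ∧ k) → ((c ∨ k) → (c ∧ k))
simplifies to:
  (c ∧ k) ∨ (¬c ∧ ¬k)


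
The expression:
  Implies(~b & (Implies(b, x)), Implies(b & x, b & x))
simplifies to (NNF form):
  True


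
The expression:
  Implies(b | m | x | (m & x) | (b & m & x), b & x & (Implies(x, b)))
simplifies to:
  (b | ~m) & (b | ~x) & (x | ~b)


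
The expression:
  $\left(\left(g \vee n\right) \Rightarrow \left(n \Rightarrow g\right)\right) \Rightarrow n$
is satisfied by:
  {n: True}


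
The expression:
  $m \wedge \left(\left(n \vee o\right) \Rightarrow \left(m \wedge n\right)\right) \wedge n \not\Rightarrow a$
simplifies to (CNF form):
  $m \wedge n \wedge \neg a$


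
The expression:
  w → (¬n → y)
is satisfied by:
  {n: True, y: True, w: False}
  {n: True, w: False, y: False}
  {y: True, w: False, n: False}
  {y: False, w: False, n: False}
  {n: True, y: True, w: True}
  {n: True, w: True, y: False}
  {y: True, w: True, n: False}


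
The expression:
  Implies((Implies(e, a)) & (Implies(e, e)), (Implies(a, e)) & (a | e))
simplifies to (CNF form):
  e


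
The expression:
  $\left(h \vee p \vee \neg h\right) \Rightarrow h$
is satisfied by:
  {h: True}


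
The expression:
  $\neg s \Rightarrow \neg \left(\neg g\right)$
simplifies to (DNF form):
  $g \vee s$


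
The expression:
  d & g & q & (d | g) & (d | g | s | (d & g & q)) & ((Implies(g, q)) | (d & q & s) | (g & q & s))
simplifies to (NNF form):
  d & g & q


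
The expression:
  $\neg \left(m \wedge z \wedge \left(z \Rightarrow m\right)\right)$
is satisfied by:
  {m: False, z: False}
  {z: True, m: False}
  {m: True, z: False}


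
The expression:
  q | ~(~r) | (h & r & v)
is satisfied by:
  {r: True, q: True}
  {r: True, q: False}
  {q: True, r: False}


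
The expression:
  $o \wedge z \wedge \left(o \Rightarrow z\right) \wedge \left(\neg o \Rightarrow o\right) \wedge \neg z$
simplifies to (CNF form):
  $\text{False}$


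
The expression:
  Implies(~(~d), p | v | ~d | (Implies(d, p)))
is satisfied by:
  {v: True, p: True, d: False}
  {v: True, p: False, d: False}
  {p: True, v: False, d: False}
  {v: False, p: False, d: False}
  {d: True, v: True, p: True}
  {d: True, v: True, p: False}
  {d: True, p: True, v: False}


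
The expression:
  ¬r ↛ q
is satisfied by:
  {q: True, r: False}
  {r: False, q: False}
  {r: True, q: True}


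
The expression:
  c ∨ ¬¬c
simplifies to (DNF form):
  c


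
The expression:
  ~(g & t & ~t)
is always true.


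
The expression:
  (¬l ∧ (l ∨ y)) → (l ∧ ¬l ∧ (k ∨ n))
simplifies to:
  l ∨ ¬y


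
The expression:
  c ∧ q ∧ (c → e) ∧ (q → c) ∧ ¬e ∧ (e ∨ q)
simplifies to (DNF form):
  False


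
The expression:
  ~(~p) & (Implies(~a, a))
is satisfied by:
  {a: True, p: True}


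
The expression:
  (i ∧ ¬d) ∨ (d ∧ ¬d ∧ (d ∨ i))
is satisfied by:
  {i: True, d: False}


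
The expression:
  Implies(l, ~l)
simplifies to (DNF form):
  ~l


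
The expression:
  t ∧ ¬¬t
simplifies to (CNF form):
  t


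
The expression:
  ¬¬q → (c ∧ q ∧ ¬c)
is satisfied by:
  {q: False}


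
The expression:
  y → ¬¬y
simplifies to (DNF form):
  True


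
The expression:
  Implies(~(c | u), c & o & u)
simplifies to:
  c | u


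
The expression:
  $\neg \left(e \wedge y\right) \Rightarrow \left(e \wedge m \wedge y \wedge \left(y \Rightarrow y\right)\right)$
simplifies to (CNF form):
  $e \wedge y$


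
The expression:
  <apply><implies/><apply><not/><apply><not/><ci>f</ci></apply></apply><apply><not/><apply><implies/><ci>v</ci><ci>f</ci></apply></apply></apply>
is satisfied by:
  {f: False}


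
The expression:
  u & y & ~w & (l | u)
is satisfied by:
  {u: True, y: True, w: False}


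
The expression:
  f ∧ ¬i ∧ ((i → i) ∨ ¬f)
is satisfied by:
  {f: True, i: False}


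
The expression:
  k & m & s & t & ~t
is never true.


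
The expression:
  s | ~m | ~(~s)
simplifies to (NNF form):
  s | ~m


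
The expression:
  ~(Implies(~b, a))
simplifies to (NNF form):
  ~a & ~b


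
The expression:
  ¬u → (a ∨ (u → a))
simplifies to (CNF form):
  True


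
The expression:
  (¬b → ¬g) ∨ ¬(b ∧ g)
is always true.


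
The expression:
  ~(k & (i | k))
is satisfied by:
  {k: False}


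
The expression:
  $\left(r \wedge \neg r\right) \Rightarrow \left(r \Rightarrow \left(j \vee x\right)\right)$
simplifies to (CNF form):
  $\text{True}$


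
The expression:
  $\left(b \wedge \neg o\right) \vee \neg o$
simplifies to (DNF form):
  $\neg o$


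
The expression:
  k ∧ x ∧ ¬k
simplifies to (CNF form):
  False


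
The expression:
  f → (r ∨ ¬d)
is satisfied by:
  {r: True, d: False, f: False}
  {d: False, f: False, r: False}
  {f: True, r: True, d: False}
  {f: True, d: False, r: False}
  {r: True, d: True, f: False}
  {d: True, r: False, f: False}
  {f: True, d: True, r: True}


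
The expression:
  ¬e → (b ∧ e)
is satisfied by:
  {e: True}


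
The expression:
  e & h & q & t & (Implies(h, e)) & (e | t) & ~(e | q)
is never true.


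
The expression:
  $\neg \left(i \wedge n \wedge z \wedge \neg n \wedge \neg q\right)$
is always true.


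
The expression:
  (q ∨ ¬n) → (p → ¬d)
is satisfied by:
  {n: True, p: False, d: False, q: False}
  {n: False, p: False, d: False, q: False}
  {q: True, n: True, p: False, d: False}
  {q: True, n: False, p: False, d: False}
  {d: True, n: True, p: False, q: False}
  {d: True, n: False, p: False, q: False}
  {d: True, q: True, n: True, p: False}
  {d: True, q: True, n: False, p: False}
  {p: True, n: True, q: False, d: False}
  {p: True, n: False, q: False, d: False}
  {q: True, p: True, n: True, d: False}
  {q: True, p: True, n: False, d: False}
  {d: True, p: True, n: True, q: False}


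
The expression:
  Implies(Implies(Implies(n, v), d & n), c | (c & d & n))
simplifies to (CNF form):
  (c | v | ~n) & (c | ~d | ~n)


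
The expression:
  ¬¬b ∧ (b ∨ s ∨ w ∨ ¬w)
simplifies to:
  b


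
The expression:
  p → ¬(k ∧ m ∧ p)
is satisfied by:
  {p: False, k: False, m: False}
  {m: True, p: False, k: False}
  {k: True, p: False, m: False}
  {m: True, k: True, p: False}
  {p: True, m: False, k: False}
  {m: True, p: True, k: False}
  {k: True, p: True, m: False}


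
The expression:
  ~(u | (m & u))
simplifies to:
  ~u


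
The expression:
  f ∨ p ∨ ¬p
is always true.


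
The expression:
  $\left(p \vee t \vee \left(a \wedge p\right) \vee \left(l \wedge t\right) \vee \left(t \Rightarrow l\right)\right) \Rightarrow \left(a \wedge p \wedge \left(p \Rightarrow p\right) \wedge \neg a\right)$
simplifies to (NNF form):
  $\text{False}$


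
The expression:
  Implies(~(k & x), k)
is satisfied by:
  {k: True}


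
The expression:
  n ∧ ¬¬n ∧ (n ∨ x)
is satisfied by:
  {n: True}


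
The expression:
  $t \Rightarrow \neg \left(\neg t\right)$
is always true.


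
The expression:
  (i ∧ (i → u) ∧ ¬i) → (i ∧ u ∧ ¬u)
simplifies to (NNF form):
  True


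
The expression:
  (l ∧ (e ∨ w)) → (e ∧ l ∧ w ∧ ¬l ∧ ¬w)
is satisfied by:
  {w: False, l: False, e: False}
  {e: True, w: False, l: False}
  {w: True, e: False, l: False}
  {e: True, w: True, l: False}
  {l: True, e: False, w: False}


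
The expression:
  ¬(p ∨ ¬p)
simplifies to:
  False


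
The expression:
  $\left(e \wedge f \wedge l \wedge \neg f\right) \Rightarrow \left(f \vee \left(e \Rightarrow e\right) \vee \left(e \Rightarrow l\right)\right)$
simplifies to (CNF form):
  $\text{True}$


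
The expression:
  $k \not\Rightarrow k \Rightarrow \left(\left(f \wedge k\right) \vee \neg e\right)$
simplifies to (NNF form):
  $\text{True}$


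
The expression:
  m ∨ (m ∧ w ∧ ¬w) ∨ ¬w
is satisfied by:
  {m: True, w: False}
  {w: False, m: False}
  {w: True, m: True}


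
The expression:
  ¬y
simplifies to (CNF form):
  ¬y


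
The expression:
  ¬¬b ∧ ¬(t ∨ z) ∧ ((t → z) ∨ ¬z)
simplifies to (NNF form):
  b ∧ ¬t ∧ ¬z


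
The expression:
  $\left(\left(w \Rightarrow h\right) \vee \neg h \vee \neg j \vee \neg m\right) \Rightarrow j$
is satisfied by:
  {j: True}


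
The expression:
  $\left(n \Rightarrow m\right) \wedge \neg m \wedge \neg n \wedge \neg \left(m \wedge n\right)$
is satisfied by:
  {n: False, m: False}


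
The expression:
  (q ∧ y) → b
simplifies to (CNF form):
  b ∨ ¬q ∨ ¬y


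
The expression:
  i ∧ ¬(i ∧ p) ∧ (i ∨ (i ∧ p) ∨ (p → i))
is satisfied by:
  {i: True, p: False}


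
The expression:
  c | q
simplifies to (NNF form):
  c | q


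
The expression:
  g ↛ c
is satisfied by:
  {g: True, c: False}


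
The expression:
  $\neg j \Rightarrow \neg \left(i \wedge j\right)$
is always true.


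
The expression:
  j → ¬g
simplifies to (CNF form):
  ¬g ∨ ¬j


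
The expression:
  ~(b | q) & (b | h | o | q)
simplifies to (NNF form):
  ~b & ~q & (h | o)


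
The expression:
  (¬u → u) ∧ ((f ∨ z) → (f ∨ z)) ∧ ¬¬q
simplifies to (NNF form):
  q ∧ u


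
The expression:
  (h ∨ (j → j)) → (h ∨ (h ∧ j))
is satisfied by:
  {h: True}


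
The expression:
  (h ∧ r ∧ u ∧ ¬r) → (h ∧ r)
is always true.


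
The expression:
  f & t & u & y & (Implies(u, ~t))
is never true.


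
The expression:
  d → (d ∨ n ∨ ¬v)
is always true.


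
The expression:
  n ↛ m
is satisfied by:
  {n: True, m: False}


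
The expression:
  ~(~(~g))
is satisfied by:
  {g: False}


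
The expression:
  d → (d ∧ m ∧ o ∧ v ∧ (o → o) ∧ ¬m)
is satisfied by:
  {d: False}


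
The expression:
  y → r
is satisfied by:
  {r: True, y: False}
  {y: False, r: False}
  {y: True, r: True}


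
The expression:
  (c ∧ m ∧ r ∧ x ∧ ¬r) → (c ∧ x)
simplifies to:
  True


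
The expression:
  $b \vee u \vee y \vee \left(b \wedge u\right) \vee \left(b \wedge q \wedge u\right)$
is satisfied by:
  {y: True, b: True, u: True}
  {y: True, b: True, u: False}
  {y: True, u: True, b: False}
  {y: True, u: False, b: False}
  {b: True, u: True, y: False}
  {b: True, u: False, y: False}
  {u: True, b: False, y: False}


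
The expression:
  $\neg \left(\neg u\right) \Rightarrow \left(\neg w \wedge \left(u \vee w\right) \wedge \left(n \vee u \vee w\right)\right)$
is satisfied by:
  {w: False, u: False}
  {u: True, w: False}
  {w: True, u: False}


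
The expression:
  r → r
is always true.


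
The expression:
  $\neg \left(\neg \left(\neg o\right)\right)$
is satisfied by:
  {o: False}


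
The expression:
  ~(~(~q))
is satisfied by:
  {q: False}


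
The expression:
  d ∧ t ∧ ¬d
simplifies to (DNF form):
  False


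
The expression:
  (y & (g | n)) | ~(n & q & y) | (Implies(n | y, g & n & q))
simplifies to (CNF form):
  True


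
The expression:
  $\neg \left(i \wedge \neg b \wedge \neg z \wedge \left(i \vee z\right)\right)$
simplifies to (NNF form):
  $b \vee z \vee \neg i$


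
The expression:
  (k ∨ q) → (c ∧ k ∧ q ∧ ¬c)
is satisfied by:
  {q: False, k: False}


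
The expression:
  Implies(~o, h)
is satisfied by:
  {o: True, h: True}
  {o: True, h: False}
  {h: True, o: False}


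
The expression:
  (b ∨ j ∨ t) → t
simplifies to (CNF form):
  (t ∨ ¬b) ∧ (t ∨ ¬j)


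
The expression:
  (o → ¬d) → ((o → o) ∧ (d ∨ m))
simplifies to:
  d ∨ m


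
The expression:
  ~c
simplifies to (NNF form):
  ~c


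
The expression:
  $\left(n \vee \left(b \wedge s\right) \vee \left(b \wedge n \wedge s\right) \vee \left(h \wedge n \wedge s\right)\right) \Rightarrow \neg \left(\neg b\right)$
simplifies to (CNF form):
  $b \vee \neg n$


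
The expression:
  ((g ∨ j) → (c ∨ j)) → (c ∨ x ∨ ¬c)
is always true.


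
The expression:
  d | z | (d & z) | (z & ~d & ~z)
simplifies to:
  d | z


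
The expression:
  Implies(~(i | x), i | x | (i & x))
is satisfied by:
  {i: True, x: True}
  {i: True, x: False}
  {x: True, i: False}


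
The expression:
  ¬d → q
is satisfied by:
  {d: True, q: True}
  {d: True, q: False}
  {q: True, d: False}


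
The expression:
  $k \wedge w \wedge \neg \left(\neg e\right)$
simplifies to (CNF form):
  $e \wedge k \wedge w$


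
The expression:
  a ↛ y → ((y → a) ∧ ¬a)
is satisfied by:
  {y: True, a: False}
  {a: False, y: False}
  {a: True, y: True}


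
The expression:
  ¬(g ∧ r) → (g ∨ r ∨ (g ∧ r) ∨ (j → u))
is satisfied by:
  {r: True, g: True, u: True, j: False}
  {r: True, g: True, u: False, j: False}
  {r: True, u: True, g: False, j: False}
  {r: True, u: False, g: False, j: False}
  {g: True, u: True, r: False, j: False}
  {g: True, r: False, u: False, j: False}
  {g: False, u: True, r: False, j: False}
  {g: False, r: False, u: False, j: False}
  {r: True, j: True, g: True, u: True}
  {r: True, j: True, g: True, u: False}
  {r: True, j: True, u: True, g: False}
  {r: True, j: True, u: False, g: False}
  {j: True, g: True, u: True, r: False}
  {j: True, g: True, u: False, r: False}
  {j: True, u: True, g: False, r: False}


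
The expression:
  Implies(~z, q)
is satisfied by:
  {q: True, z: True}
  {q: True, z: False}
  {z: True, q: False}


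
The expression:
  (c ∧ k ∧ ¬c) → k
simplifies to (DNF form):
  True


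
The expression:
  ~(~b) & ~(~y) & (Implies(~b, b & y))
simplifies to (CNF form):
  b & y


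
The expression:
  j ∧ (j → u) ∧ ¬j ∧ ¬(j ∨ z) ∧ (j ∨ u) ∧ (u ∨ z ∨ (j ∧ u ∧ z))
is never true.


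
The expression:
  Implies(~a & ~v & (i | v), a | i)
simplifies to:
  True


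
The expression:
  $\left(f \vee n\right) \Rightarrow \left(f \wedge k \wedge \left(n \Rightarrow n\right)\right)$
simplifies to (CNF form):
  $\left(f \vee \neg f\right) \wedge \left(f \vee \neg n\right) \wedge \left(k \vee \neg f\right) \wedge \left(k \vee \neg n\right)$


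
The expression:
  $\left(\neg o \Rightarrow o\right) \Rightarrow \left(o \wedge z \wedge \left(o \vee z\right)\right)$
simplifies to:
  $z \vee \neg o$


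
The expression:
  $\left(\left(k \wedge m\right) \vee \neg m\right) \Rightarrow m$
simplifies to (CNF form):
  $m$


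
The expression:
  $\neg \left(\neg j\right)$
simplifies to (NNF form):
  $j$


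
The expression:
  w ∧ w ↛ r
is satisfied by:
  {w: True, r: False}


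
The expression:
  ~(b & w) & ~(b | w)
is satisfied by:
  {w: False, b: False}


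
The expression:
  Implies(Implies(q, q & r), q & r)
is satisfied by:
  {q: True}


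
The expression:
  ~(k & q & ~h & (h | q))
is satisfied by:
  {h: True, k: False, q: False}
  {k: False, q: False, h: False}
  {h: True, q: True, k: False}
  {q: True, k: False, h: False}
  {h: True, k: True, q: False}
  {k: True, h: False, q: False}
  {h: True, q: True, k: True}


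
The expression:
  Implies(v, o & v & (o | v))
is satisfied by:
  {o: True, v: False}
  {v: False, o: False}
  {v: True, o: True}


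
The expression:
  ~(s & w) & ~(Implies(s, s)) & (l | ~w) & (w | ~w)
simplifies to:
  False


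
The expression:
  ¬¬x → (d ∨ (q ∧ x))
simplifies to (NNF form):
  d ∨ q ∨ ¬x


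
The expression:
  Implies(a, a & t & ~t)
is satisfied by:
  {a: False}


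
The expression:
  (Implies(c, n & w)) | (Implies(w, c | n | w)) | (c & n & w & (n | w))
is always true.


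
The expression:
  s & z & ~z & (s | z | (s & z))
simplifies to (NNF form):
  False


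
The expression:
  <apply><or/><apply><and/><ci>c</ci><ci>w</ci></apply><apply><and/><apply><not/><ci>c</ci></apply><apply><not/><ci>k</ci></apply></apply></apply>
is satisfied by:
  {w: True, c: False, k: False}
  {c: False, k: False, w: False}
  {w: True, c: True, k: False}
  {k: True, w: True, c: True}


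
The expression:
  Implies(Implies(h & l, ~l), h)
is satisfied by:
  {h: True}


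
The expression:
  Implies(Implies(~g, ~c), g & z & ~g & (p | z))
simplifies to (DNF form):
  c & ~g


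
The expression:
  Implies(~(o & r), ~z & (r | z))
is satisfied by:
  {r: True, o: True, z: False}
  {r: True, z: False, o: False}
  {r: True, o: True, z: True}


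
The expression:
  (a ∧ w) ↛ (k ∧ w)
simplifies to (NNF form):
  a ∧ w ∧ ¬k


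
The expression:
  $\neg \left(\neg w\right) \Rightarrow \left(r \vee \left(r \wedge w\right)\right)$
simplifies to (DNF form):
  $r \vee \neg w$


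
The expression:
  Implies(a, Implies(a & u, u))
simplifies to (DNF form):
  True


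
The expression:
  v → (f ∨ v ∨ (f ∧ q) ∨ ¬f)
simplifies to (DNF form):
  True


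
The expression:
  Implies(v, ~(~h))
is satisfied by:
  {h: True, v: False}
  {v: False, h: False}
  {v: True, h: True}


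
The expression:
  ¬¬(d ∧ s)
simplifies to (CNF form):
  d ∧ s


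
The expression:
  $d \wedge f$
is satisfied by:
  {d: True, f: True}


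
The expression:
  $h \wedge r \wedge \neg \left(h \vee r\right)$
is never true.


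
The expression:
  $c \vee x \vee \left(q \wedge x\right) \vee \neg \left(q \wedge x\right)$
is always true.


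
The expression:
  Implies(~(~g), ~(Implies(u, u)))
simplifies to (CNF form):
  ~g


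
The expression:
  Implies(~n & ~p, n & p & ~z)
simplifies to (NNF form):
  n | p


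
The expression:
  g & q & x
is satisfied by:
  {g: True, x: True, q: True}


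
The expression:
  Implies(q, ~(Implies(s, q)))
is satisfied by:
  {q: False}


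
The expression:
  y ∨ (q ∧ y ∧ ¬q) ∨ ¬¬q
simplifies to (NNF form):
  q ∨ y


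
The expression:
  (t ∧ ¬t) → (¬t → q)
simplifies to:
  True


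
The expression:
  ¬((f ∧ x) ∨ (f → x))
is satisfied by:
  {f: True, x: False}


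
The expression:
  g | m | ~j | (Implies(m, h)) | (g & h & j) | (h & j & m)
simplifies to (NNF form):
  True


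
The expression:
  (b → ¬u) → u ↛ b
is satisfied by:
  {u: True}


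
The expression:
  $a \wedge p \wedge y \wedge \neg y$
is never true.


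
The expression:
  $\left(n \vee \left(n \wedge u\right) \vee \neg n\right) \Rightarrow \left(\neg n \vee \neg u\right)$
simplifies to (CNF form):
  $\neg n \vee \neg u$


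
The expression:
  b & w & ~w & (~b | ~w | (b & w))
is never true.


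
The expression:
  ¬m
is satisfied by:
  {m: False}


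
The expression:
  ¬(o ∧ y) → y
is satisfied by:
  {y: True}


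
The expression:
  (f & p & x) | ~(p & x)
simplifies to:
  f | ~p | ~x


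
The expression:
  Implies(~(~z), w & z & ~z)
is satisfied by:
  {z: False}


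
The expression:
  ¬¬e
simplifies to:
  e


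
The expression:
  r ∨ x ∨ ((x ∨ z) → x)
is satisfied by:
  {r: True, x: True, z: False}
  {r: True, z: False, x: False}
  {x: True, z: False, r: False}
  {x: False, z: False, r: False}
  {r: True, x: True, z: True}
  {r: True, z: True, x: False}
  {x: True, z: True, r: False}


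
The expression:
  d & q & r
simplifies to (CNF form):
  d & q & r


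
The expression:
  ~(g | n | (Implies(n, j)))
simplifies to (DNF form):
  False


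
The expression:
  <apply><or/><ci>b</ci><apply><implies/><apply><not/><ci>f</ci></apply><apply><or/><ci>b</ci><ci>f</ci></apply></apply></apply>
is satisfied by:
  {b: True, f: True}
  {b: True, f: False}
  {f: True, b: False}


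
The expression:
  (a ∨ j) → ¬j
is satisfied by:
  {j: False}


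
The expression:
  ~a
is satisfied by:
  {a: False}


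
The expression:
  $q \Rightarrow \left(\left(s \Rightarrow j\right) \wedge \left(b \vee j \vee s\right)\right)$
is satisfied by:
  {j: True, b: True, q: False, s: False}
  {j: True, b: False, q: False, s: False}
  {s: True, j: True, b: True, q: False}
  {s: True, j: True, b: False, q: False}
  {b: True, s: False, j: False, q: False}
  {s: False, b: False, j: False, q: False}
  {s: True, b: True, j: False, q: False}
  {s: True, b: False, j: False, q: False}
  {q: True, j: True, b: True, s: False}
  {q: True, j: True, b: False, s: False}
  {s: True, q: True, j: True, b: True}
  {s: True, q: True, j: True, b: False}
  {q: True, b: True, j: False, s: False}


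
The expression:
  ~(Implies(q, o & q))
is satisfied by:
  {q: True, o: False}


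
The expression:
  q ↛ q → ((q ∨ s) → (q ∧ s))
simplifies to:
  True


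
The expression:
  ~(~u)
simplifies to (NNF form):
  u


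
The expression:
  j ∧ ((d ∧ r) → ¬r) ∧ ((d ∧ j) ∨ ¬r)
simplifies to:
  j ∧ ¬r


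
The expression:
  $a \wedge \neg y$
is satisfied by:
  {a: True, y: False}


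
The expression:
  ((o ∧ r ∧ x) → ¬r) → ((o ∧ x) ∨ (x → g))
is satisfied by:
  {o: True, g: True, x: False}
  {o: True, g: False, x: False}
  {g: True, o: False, x: False}
  {o: False, g: False, x: False}
  {x: True, o: True, g: True}
  {x: True, o: True, g: False}
  {x: True, g: True, o: False}


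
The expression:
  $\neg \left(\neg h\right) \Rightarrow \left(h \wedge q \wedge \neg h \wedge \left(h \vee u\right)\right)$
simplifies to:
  $\neg h$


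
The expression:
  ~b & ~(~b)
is never true.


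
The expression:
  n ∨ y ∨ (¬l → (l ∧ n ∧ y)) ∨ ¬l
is always true.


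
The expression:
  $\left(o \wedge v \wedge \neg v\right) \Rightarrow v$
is always true.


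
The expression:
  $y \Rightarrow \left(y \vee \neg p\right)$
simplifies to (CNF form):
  $\text{True}$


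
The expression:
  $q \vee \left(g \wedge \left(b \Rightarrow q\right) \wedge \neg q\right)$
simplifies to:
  $q \vee \left(g \wedge \neg b\right)$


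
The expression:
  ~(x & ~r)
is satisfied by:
  {r: True, x: False}
  {x: False, r: False}
  {x: True, r: True}


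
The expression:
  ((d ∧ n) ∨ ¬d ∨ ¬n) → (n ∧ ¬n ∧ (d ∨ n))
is never true.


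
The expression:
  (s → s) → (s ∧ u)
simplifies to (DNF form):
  s ∧ u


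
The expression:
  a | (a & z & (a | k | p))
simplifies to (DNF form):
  a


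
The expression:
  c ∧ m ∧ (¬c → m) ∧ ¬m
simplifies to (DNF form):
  False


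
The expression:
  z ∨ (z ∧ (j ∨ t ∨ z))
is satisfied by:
  {z: True}


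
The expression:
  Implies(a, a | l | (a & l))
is always true.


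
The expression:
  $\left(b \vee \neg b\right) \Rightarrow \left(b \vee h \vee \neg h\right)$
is always true.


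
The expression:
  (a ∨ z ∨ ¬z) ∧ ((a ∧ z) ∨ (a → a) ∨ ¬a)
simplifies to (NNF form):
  True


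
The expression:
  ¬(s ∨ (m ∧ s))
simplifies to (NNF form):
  ¬s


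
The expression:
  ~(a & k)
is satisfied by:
  {k: False, a: False}
  {a: True, k: False}
  {k: True, a: False}


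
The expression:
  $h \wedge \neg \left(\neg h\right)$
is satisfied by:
  {h: True}


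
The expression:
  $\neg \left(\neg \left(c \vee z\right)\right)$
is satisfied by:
  {z: True, c: True}
  {z: True, c: False}
  {c: True, z: False}


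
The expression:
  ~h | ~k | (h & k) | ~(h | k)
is always true.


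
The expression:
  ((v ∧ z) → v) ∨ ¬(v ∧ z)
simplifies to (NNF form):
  True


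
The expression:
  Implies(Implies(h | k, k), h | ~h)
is always true.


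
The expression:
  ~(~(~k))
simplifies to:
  ~k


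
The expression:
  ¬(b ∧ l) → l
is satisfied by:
  {l: True}


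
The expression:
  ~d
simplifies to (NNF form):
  ~d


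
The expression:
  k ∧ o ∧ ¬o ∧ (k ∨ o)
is never true.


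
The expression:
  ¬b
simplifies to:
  ¬b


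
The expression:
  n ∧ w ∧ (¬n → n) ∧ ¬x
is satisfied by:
  {w: True, n: True, x: False}


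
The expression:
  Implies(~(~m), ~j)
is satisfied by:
  {m: False, j: False}
  {j: True, m: False}
  {m: True, j: False}


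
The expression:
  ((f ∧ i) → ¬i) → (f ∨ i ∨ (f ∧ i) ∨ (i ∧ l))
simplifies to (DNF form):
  f ∨ i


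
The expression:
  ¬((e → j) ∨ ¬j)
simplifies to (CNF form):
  False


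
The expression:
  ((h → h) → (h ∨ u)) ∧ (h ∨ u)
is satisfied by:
  {u: True, h: True}
  {u: True, h: False}
  {h: True, u: False}


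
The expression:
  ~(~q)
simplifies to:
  q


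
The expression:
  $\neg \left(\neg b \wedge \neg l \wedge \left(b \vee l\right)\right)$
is always true.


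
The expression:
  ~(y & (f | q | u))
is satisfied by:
  {u: False, f: False, y: False, q: False}
  {q: True, u: False, f: False, y: False}
  {f: True, q: False, u: False, y: False}
  {q: True, f: True, u: False, y: False}
  {u: True, q: False, f: False, y: False}
  {q: True, u: True, f: False, y: False}
  {f: True, u: True, q: False, y: False}
  {q: True, f: True, u: True, y: False}
  {y: True, q: False, u: False, f: False}


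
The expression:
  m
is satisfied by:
  {m: True}


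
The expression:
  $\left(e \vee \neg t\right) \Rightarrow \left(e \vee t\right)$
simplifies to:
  $e \vee t$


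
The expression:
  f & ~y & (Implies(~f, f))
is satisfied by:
  {f: True, y: False}


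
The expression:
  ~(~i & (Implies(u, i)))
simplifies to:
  i | u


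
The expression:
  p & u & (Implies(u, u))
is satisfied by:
  {p: True, u: True}


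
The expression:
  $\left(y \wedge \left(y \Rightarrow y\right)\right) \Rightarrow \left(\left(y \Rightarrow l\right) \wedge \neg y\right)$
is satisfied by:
  {y: False}


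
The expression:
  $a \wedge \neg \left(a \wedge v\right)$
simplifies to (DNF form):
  $a \wedge \neg v$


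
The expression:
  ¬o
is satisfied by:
  {o: False}


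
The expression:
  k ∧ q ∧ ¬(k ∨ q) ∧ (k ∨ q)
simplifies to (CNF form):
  False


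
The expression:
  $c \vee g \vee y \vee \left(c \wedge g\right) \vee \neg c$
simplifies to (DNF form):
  $\text{True}$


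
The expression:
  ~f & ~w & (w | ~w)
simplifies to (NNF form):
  ~f & ~w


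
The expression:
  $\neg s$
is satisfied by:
  {s: False}


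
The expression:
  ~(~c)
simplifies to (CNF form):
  c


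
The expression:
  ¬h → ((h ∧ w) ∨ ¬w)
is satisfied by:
  {h: True, w: False}
  {w: False, h: False}
  {w: True, h: True}


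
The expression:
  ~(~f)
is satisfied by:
  {f: True}


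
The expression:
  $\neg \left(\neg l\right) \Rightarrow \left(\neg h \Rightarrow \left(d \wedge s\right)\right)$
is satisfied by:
  {h: True, s: True, d: True, l: False}
  {h: True, s: True, d: False, l: False}
  {h: True, d: True, l: False, s: False}
  {h: True, d: False, l: False, s: False}
  {s: True, d: True, l: False, h: False}
  {s: True, d: False, l: False, h: False}
  {d: True, s: False, l: False, h: False}
  {d: False, s: False, l: False, h: False}
  {h: True, s: True, l: True, d: True}
  {h: True, s: True, l: True, d: False}
  {h: True, l: True, d: True, s: False}
  {h: True, l: True, d: False, s: False}
  {s: True, l: True, d: True, h: False}


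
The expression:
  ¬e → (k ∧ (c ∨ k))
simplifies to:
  e ∨ k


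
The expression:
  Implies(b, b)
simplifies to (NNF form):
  True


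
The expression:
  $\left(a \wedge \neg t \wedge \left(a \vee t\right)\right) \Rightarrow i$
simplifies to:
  $i \vee t \vee \neg a$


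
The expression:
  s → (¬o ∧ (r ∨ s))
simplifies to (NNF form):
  ¬o ∨ ¬s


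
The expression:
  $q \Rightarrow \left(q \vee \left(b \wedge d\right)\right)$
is always true.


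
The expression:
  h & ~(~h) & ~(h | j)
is never true.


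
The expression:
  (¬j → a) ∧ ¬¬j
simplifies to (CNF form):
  j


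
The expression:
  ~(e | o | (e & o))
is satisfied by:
  {e: False, o: False}


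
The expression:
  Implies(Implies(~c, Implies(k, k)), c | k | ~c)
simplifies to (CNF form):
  True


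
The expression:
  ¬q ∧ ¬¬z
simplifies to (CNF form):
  z ∧ ¬q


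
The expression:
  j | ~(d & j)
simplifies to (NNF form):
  True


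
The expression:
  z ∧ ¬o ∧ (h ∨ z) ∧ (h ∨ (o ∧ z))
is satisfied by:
  {h: True, z: True, o: False}


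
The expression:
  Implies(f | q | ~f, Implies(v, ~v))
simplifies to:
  ~v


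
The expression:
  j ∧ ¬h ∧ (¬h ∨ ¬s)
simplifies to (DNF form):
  j ∧ ¬h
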